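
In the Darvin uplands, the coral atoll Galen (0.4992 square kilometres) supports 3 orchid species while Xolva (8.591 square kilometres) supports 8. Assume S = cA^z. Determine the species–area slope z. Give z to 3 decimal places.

0.345

Taking logs: ln S = ln c + z ln A, so z = (ln S₂ − ln S₁)/(ln A₂ − ln A₁).
z = ln(8/3) / ln(8.591/0.4992) = ln(2.667) / ln(17.21) = 0.9808 / 2.8455 = 0.3447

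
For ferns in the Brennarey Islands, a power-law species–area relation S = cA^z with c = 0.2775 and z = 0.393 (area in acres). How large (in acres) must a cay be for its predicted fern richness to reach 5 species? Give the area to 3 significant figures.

5 = 0.2775 × A^0.393  ⇒  A^0.393 = 5/0.2775 = 18.02
ln A = ln(18.02) / 0.393 = 2.8914 / 0.393 = 7.3572
A = e^7.3572 ≈ 1567 acres

1570 acres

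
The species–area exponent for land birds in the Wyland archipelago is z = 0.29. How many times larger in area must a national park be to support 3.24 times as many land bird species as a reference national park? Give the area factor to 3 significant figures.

(A₂/A₁)^0.29 = 3.24, so A₂/A₁ = 3.24^(1/0.29) = 3.24^3.448
ln(A₂/A₁) = ln 3.24 / 0.29 = 1.1756 / 0.29 = 4.0537
A₂/A₁ = e^4.0537 ≈ 57.61

57.6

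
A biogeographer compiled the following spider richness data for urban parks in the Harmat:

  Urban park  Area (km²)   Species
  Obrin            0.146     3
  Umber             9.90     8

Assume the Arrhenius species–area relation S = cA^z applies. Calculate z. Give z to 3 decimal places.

Taking logs: ln S = ln c + z ln A, so z = (ln S₂ − ln S₁)/(ln A₂ − ln A₁).
z = ln(8/3) / ln(9.9/0.146) = ln(2.667) / ln(67.81) = 0.9808 / 4.2167 = 0.2326

0.233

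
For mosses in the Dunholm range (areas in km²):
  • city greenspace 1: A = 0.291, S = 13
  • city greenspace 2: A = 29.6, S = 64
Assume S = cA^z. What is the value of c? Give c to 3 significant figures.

19.9

z = ln(S₂/S₁) / ln(A₂/A₁) = ln(64/13) / ln(29.6/0.291) = 1.5939 / 4.6222 = 0.3448
c = S₁ / A₁^z = 13 / 0.291^0.3448 = 13 / 0.6533 = 19.9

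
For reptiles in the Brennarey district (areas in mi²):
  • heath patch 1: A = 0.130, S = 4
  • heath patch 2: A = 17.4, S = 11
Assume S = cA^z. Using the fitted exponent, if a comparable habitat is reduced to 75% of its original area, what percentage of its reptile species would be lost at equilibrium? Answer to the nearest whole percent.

6%

z = ln(11/4) / ln(17.4/0.13) = 1.0116 / 4.8967 = 0.2066
S_new/S_old = (A_new/A_old)^z = 0.75^0.2066 = exp(0.2066 × -0.2877) = 0.9423
Fraction lost = 1 − 0.9423 = 0.0577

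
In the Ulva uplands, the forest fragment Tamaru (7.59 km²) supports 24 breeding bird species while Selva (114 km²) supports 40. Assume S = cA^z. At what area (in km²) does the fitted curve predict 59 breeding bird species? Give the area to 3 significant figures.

896 km²

z = ln(40/24) / ln(114/7.59) = 0.5108 / 2.7094 = 0.1885
c = 24 / 7.59^0.1885 = 24 / 1.465 = 16.38
A = (59/16.38)^(1/0.1885) ⇒ ln A = ln(3.602)/0.1885 = 6.7976
A = e^6.7976 ≈ 895.7 km²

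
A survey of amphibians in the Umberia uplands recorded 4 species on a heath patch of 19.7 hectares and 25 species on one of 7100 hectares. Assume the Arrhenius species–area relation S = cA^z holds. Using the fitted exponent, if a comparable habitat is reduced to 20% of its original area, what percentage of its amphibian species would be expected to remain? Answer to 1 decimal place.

60.6%

z = ln(25/4) / ln(7100/19.7) = 1.8326 / 5.8872 = 0.3113
S_new/S_old = (A_new/A_old)^z = 0.2^0.3113 = exp(0.3113 × -1.6094) = 0.6059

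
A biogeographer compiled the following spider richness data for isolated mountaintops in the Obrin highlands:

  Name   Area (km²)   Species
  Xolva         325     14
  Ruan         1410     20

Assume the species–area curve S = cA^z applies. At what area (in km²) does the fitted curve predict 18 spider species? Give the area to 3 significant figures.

z = ln(20/14) / ln(1410/325) = 0.3567 / 1.4675 = 0.2430
c = 14 / 325^0.2430 = 14 / 4.079 = 3.433
A = (18/3.433)^(1/0.2430) ⇒ ln A = ln(5.244)/0.2430 = 6.8178
A = e^6.8178 ≈ 914 km²

914 km²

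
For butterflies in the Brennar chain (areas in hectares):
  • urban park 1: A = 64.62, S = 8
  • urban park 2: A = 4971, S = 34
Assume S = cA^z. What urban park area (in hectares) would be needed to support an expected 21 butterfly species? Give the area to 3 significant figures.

1170 hectares

z = ln(34/8) / ln(4971/64.62) = 1.4469 / 4.3429 = 0.3332
c = 8 / 64.62^0.3332 = 8 / 4.01 = 1.995
A = (21/1.995)^(1/0.3332) ⇒ ln A = ln(10.53)/0.3332 = 7.0652
A = e^7.0652 ≈ 1170 hectares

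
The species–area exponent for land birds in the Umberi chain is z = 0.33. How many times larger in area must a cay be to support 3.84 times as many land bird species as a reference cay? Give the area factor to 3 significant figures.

(A₂/A₁)^0.33 = 3.84, so A₂/A₁ = 3.84^(1/0.33) = 3.84^3.03
ln(A₂/A₁) = ln 3.84 / 0.33 = 1.3455 / 0.33 = 4.0772
A₂/A₁ = e^4.0772 ≈ 58.98

59.0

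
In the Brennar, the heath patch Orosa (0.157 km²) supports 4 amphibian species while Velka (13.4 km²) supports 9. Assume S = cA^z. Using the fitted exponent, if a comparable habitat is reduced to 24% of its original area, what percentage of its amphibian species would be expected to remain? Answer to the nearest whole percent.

77%

z = ln(9/4) / ln(13.4/0.157) = 0.8109 / 4.4468 = 0.1824
S_new/S_old = (A_new/A_old)^z = 0.24^0.1824 = exp(0.1824 × -1.4271) = 0.7709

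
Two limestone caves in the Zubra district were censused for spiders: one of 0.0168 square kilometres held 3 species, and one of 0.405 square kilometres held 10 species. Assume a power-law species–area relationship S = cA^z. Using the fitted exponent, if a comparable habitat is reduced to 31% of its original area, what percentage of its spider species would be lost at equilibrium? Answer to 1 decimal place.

z = ln(10/3) / ln(0.405/0.0168) = 1.2040 / 3.1825 = 0.3783
S_new/S_old = (A_new/A_old)^z = 0.31^0.3783 = exp(0.3783 × -1.1712) = 0.6421
Fraction lost = 1 − 0.6421 = 0.3579

35.8%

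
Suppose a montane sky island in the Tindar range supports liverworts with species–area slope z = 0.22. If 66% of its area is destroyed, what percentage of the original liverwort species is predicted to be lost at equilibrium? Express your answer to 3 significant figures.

S_new/S_old = (A_new/A_old)^z = 0.34^0.22
= exp(0.22 × ln 0.34) = exp(0.22 × -1.0788) = exp(-0.2373) ≈ 0.7887
Fraction lost = 1 − 0.7887 = 0.2113

21.1%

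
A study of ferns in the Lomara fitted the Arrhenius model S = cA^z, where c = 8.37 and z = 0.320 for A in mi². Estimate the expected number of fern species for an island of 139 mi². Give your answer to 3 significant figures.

40.6

S = 8.37 × 139^0.32
ln S = ln 8.37 + 0.32 × ln 139 = 2.1247 + 0.32 × 4.9345 = 3.7037
S = e^3.7037 ≈ 40.6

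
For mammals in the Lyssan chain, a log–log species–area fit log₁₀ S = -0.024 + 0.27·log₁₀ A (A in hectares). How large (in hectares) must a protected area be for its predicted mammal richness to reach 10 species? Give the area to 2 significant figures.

6200 hectares

10 = 0.9462 × A^0.27  ⇒  A^0.27 = 10/0.9462 = 10.57
ln A = ln(10.57) / 0.27 = 2.3578 / 0.27 = 8.7328
A = e^8.7328 ≈ 6203 hectares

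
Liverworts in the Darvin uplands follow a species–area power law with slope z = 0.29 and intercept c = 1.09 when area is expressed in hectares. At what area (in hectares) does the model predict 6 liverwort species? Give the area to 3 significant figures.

6 = 1.09 × A^0.29  ⇒  A^0.29 = 6/1.09 = 5.505
ln A = ln(5.505) / 0.29 = 1.7056 / 0.29 = 5.8813
A = e^5.8813 ≈ 358.3 hectares

358 hectares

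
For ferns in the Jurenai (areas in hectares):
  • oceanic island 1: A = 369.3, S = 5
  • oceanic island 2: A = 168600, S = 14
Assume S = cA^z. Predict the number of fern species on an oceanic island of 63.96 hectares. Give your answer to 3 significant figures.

z = ln(14/5) / ln(168600/369.3) = 1.0296 / 6.1237 = 0.1681
c = 5 / 369.3^0.1681 = 5 / 2.702 = 1.851
S₃ = 1.851 × 63.96^0.1681 = 1.851 × 2.012 ≈ 3.723

3.72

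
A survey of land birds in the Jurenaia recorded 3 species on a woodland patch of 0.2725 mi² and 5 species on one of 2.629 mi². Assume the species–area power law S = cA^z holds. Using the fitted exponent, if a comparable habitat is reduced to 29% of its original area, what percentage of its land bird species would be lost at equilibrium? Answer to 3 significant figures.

24.3%

z = ln(5/3) / ln(2.629/0.2725) = 0.5108 / 2.2667 = 0.2254
S_new/S_old = (A_new/A_old)^z = 0.29^0.2254 = exp(0.2254 × -1.2379) = 0.7566
Fraction lost = 1 − 0.7566 = 0.2434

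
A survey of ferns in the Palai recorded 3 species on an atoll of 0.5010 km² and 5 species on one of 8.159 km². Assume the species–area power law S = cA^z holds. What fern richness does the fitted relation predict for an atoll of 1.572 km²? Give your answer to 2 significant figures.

z = ln(5/3) / ln(8.159/0.501) = 0.5108 / 2.7903 = 0.1831
c = 3 / 0.501^0.1831 = 3 / 0.8811 = 3.405
S₃ = 3.405 × 1.572^0.1831 = 3.405 × 1.086 ≈ 3.699

3.7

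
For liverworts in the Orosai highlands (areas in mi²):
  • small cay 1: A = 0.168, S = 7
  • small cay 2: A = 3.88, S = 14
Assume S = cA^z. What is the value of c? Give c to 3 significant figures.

z = ln(S₂/S₁) / ln(A₂/A₁) = ln(14/7) / ln(3.88/0.168) = 0.6931 / 3.1396 = 0.2208
c = S₁ / A₁^z = 7 / 0.168^0.2208 = 7 / 0.6745 = 10.38

10.4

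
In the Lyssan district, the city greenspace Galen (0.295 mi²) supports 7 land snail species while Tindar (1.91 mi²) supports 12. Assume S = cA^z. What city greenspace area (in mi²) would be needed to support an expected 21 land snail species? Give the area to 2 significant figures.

13 mi²

z = ln(12/7) / ln(1.91/0.295) = 0.5390 / 1.8679 = 0.2886
c = 7 / 0.295^0.2886 = 7 / 0.7031 = 9.956
A = (21/9.956)^(1/0.2886) ⇒ ln A = ln(2.109)/0.2886 = 2.5864
A = e^2.5864 ≈ 13.28 mi²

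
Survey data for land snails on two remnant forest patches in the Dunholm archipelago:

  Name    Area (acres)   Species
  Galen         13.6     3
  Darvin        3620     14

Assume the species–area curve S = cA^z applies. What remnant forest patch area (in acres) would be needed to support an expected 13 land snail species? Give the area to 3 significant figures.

z = ln(14/3) / ln(3620/13.6) = 1.5404 / 5.5842 = 0.2759
c = 3 / 13.6^0.2759 = 3 / 2.054 = 1.46
A = (13/1.46)^(1/0.2759) ⇒ ln A = ln(8.903)/0.2759 = 7.9256
A = e^7.9256 ≈ 2767 acres

2770 acres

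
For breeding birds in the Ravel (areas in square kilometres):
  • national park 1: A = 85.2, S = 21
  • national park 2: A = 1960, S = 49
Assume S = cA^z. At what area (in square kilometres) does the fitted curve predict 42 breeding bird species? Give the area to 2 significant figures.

1100 square kilometres

z = ln(49/21) / ln(1960/85.2) = 0.8473 / 3.1357 = 0.2702
c = 21 / 85.2^0.2702 = 21 / 3.324 = 6.318
A = (42/6.318)^(1/0.2702) ⇒ ln A = ln(6.647)/0.2702 = 7.0102
A = e^7.0102 ≈ 1108 square kilometres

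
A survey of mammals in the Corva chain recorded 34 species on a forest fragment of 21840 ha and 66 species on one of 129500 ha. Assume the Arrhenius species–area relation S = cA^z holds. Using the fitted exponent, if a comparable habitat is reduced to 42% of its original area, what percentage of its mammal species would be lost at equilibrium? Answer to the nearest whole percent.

28%

z = ln(66/34) / ln(129500/21840) = 0.6633 / 1.7799 = 0.3727
S_new/S_old = (A_new/A_old)^z = 0.42^0.3727 = exp(0.3727 × -0.8675) = 0.7238
Fraction lost = 1 − 0.7238 = 0.2762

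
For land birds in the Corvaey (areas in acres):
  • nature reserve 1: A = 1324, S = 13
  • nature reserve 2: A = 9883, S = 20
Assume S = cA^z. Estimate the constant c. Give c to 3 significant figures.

2.79

z = ln(S₂/S₁) / ln(A₂/A₁) = ln(20/13) / ln(9883/1324) = 0.4308 / 2.0102 = 0.2143
c = S₁ / A₁^z = 13 / 1324^0.2143 = 13 / 4.667 = 2.786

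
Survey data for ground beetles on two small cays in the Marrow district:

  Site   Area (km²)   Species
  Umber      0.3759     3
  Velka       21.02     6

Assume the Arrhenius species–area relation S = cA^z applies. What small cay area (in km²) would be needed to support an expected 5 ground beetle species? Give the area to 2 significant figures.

7.3 km²

z = ln(6/3) / ln(21.02/0.3759) = 0.6931 / 4.0239 = 0.1723
c = 3 / 0.3759^0.1723 = 3 / 0.8449 = 3.551
A = (5/3.551)^(1/0.1723) ⇒ ln A = ln(1.408)/0.1723 = 1.9870
A = e^1.9870 ≈ 7.294 km²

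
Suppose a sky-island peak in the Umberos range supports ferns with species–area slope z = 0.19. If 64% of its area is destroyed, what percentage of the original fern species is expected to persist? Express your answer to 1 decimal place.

82.4%

S_new/S_old = (A_new/A_old)^z = 0.36^0.19
= exp(0.19 × ln 0.36) = exp(0.19 × -1.0217) = exp(-0.1941) ≈ 0.8236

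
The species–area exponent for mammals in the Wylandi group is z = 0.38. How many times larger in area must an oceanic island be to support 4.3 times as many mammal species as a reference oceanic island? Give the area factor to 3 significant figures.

46.5

(A₂/A₁)^0.38 = 4.3, so A₂/A₁ = 4.3^(1/0.38) = 4.3^2.632
ln(A₂/A₁) = ln 4.3 / 0.38 = 1.4586 / 0.38 = 3.8385
A₂/A₁ = e^3.8385 ≈ 46.45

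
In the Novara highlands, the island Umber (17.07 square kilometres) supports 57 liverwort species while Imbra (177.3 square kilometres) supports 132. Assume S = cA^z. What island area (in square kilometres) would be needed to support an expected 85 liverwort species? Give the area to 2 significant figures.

52 square kilometres

z = ln(132/57) / ln(177.3/17.07) = 0.8398 / 2.3405 = 0.3588
c = 57 / 17.07^0.3588 = 57 / 2.768 = 20.6
A = (85/20.6)^(1/0.3588) ⇒ ln A = ln(4.127)/0.3588 = 3.9511
A = e^3.9511 ≈ 51.99 square kilometres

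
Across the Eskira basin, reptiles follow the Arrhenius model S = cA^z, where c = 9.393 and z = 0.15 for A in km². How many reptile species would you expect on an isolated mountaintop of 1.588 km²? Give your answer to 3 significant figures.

10.1

S = 9.393 × 1.588^0.15 = 9.393 × 1.072 ≈ 10.07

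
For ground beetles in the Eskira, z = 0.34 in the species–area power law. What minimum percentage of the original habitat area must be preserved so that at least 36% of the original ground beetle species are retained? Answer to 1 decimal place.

5.0%

Need (A_new/A_old)^0.34 = 0.36, so A_new/A_old = 0.36^(1/0.34) = 0.36^2.941
ln(A_new/A_old) = ln 0.36 / 0.34 = -1.0217 / 0.34 = -3.0049
A_new/A_old = e^-3.0049 ≈ 0.04955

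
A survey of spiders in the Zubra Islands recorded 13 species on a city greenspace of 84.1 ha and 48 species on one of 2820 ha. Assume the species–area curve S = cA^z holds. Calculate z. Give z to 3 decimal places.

Taking logs: ln S = ln c + z ln A, so z = (ln S₂ − ln S₁)/(ln A₂ − ln A₁).
z = ln(48/13) / ln(2820/84.1) = ln(3.692) / ln(33.53) = 1.3063 / 3.5125 = 0.3719

0.372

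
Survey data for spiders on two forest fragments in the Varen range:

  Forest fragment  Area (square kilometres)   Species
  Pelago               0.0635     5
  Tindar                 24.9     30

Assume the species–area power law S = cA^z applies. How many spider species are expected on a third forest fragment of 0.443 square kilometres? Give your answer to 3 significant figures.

z = ln(30/5) / ln(24.9/0.0635) = 1.7918 / 5.9716 = 0.3000
c = 5 / 0.0635^0.3000 = 5 / 0.4373 = 11.43
S₃ = 11.43 × 0.443^0.3000 = 11.43 × 0.7833 ≈ 8.956

8.96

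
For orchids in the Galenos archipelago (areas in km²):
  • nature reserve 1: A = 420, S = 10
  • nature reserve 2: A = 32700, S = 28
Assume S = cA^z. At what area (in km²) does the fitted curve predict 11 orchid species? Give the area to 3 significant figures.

629 km²

z = ln(28/10) / ln(32700/420) = 1.0296 / 4.3549 = 0.2364
c = 10 / 420^0.2364 = 10 / 4.171 = 2.398
A = (11/2.398)^(1/0.2364) ⇒ ln A = ln(4.588)/0.2364 = 6.4434
A = e^6.4434 ≈ 628.5 km²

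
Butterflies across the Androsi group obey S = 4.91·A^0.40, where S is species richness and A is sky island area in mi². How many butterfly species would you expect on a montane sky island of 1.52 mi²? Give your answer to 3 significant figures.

S = 4.91 × 1.52^0.4
ln S = ln 4.91 + 0.4 × ln 1.52 = 1.5913 + 0.4 × 0.4187 = 1.7588
S = e^1.7588 ≈ 5.805

5.81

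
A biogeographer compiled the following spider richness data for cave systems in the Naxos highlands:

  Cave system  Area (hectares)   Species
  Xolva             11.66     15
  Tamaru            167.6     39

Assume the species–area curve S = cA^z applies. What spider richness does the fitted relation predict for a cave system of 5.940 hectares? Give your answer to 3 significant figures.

11.8

z = ln(39/15) / ln(167.6/11.66) = 0.9555 / 2.6654 = 0.3585
c = 15 / 11.66^0.3585 = 15 / 2.412 = 6.219
S₃ = 6.219 × 5.94^0.3585 = 6.219 × 1.894 ≈ 11.78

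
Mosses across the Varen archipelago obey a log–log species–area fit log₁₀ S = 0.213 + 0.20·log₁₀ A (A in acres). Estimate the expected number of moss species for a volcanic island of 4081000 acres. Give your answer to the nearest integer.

S = 1.633 × 4081000^0.2
ln S = ln 1.633 + 0.2 × ln 4081000 = 0.4905 + 0.2 × 15.2219 = 3.5348
S = e^3.5348 ≈ 34.29

34 species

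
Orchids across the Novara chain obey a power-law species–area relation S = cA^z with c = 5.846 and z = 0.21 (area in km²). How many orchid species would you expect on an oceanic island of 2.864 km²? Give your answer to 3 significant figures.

S = 5.846 × 2.864^0.21
ln S = ln 5.846 + 0.21 × ln 2.864 = 1.7658 + 0.21 × 1.0522 = 1.9867
S = e^1.9867 ≈ 7.292

7.29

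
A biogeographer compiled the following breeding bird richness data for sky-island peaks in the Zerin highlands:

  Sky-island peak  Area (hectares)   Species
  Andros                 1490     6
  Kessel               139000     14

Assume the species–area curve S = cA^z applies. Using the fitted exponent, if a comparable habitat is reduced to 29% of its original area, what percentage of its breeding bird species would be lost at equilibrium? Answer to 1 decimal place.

20.6%

z = ln(14/6) / ln(139000/1490) = 0.8473 / 4.5357 = 0.1868
S_new/S_old = (A_new/A_old)^z = 0.29^0.1868 = exp(0.1868 × -1.2379) = 0.7935
Fraction lost = 1 − 0.7935 = 0.2065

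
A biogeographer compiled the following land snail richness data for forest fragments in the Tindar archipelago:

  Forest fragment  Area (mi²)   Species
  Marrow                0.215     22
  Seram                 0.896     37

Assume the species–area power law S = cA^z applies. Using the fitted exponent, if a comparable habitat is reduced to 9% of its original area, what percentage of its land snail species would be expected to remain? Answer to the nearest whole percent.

z = ln(37/22) / ln(0.896/0.215) = 0.5199 / 1.4273 = 0.3642
S_new/S_old = (A_new/A_old)^z = 0.09^0.3642 = exp(0.3642 × -2.4079) = 0.416

42%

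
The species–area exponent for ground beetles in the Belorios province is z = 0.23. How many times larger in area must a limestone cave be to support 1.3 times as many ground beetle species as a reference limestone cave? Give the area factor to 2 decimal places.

(A₂/A₁)^0.23 = 1.3, so A₂/A₁ = 1.3^(1/0.23) = 1.3^4.348
ln(A₂/A₁) = ln 1.3 / 0.23 = 0.2624 / 0.23 = 1.1407
A₂/A₁ = e^1.1407 ≈ 3.129

3.13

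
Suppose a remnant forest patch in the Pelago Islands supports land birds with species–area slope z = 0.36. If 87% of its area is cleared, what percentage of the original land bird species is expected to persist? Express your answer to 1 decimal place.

S_new/S_old = (A_new/A_old)^z = 0.13^0.36
= exp(0.36 × ln 0.13) = exp(0.36 × -2.0402) = exp(-0.7345) ≈ 0.4798

48.0%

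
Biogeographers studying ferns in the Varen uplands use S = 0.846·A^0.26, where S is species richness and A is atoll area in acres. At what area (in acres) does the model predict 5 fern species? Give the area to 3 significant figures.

928 acres

5 = 0.846 × A^0.26  ⇒  A^0.26 = 5/0.846 = 5.91
ln A = ln(5.91) / 0.26 = 1.7767 / 0.26 = 6.8334
A = e^6.8334 ≈ 928.3 acres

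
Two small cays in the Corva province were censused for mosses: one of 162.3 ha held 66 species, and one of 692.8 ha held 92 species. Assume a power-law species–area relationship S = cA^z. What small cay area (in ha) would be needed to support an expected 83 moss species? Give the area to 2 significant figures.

z = ln(92/66) / ln(692.8/162.3) = 0.3321 / 1.4513 = 0.2289
c = 66 / 162.3^0.2289 = 66 / 3.205 = 20.59
A = (83/20.59)^(1/0.2289) ⇒ ln A = ln(4.031)/0.2289 = 6.0909
A = e^6.0909 ≈ 441.8 ha

440 ha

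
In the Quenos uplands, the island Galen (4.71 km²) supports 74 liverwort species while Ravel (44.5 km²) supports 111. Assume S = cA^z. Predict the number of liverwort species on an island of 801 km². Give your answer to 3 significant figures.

z = ln(111/74) / ln(44.5/4.71) = 0.4055 / 2.2458 = 0.1805
c = 74 / 4.71^0.1805 = 74 / 1.323 = 55.94
S₃ = 55.94 × 801^0.1805 = 55.94 × 3.344 ≈ 187

187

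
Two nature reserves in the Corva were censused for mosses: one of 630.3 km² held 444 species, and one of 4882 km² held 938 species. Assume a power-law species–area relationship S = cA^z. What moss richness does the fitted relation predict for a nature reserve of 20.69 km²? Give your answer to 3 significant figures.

z = ln(938/444) / ln(4882/630.3) = 0.7479 / 2.0471 = 0.3654
c = 444 / 630.3^0.3654 = 444 / 10.54 = 42.13
S₃ = 42.13 × 20.69^0.3654 = 42.13 × 3.025 ≈ 127.4

127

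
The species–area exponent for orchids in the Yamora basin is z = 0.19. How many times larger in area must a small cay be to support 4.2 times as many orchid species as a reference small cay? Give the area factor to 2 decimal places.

(A₂/A₁)^0.19 = 4.2, so A₂/A₁ = 4.2^(1/0.19) = 4.2^5.263
ln(A₂/A₁) = ln 4.2 / 0.19 = 1.4351 / 0.19 = 7.5531
A₂/A₁ = e^7.5531 ≈ 1907

1906.60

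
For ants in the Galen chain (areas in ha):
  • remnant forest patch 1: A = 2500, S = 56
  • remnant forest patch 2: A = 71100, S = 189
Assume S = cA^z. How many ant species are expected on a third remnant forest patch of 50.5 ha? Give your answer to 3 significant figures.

z = ln(189/56) / ln(71100/2500) = 1.2164 / 3.3478 = 0.3633
c = 56 / 2500^0.3633 = 56 / 17.16 = 3.263
S₃ = 3.263 × 50.5^0.3633 = 3.263 × 4.158 ≈ 13.57

13.6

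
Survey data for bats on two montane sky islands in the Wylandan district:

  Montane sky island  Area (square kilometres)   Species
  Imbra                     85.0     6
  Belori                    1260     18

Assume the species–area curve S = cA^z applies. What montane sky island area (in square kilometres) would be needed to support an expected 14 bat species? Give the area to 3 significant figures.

680 square kilometres

z = ln(18/6) / ln(1260/85) = 1.0986 / 2.6962 = 0.4075
c = 6 / 85^0.4075 = 6 / 6.112 = 0.9817
A = (14/0.9817)^(1/0.4075) ⇒ ln A = ln(14.26)/0.4075 = 6.5221
A = e^6.5221 ≈ 680 square kilometres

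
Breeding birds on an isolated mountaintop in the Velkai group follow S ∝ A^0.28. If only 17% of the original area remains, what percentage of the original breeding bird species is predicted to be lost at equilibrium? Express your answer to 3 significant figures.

S_new/S_old = (A_new/A_old)^z = 0.17^0.28
= exp(0.28 × ln 0.17) = exp(0.28 × -1.7720) = exp(-0.4961) ≈ 0.6089
Fraction lost = 1 − 0.6089 = 0.3911

39.1%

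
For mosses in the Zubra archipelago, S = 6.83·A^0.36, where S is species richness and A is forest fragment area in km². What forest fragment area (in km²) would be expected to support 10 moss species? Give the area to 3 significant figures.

2.88 km²

10 = 6.83 × A^0.36  ⇒  A^0.36 = 10/6.83 = 1.464
ln A = ln(1.464) / 0.36 = 0.3813 / 0.36 = 1.0591
A = e^1.0591 ≈ 2.884 km²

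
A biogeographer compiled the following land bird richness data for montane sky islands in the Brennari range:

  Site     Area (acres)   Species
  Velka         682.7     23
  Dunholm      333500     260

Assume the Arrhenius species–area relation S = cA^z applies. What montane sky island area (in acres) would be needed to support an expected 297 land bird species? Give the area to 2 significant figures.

470000 acres

z = ln(260/23) / ln(333500/682.7) = 2.4252 / 6.1913 = 0.3917
c = 23 / 682.7^0.3917 = 23 / 12.89 = 1.785
A = (297/1.785)^(1/0.3917) ⇒ ln A = ln(166.4)/0.3917 = 13.0571
A = e^13.0571 ≈ 468395 acres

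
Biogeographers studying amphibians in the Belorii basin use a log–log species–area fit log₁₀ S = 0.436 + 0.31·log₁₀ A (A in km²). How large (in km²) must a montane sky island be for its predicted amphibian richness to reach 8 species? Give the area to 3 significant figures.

8 = 2.729 × A^0.31  ⇒  A^0.31 = 8/2.729 = 2.932
ln A = ln(2.932) / 0.31 = 1.0755 / 0.31 = 3.4694
A = e^3.4694 ≈ 32.12 km²

32.1 km²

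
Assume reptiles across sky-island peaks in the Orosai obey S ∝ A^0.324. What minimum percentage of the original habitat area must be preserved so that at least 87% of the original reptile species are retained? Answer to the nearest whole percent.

65%

Need (A_new/A_old)^0.324 = 0.87, so A_new/A_old = 0.87^(1/0.324) = 0.87^3.086
ln(A_new/A_old) = ln 0.87 / 0.324 = -0.1393 / 0.324 = -0.4298
A_new/A_old = e^-0.4298 ≈ 0.6506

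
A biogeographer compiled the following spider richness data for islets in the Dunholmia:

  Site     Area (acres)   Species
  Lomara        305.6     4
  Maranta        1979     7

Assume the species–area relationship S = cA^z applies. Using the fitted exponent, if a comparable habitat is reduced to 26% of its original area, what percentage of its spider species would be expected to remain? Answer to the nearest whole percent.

z = ln(7/4) / ln(1979/305.6) = 0.5596 / 1.8681 = 0.2996
S_new/S_old = (A_new/A_old)^z = 0.26^0.2996 = exp(0.2996 × -1.3471) = 0.668

67%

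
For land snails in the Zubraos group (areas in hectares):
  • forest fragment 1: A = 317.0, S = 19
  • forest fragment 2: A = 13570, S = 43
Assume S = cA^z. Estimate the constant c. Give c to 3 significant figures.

5.43

z = ln(S₂/S₁) / ln(A₂/A₁) = ln(43/19) / ln(13570/317) = 0.8168 / 3.7567 = 0.2174
c = S₁ / A₁^z = 19 / 317^0.2174 = 19 / 3.498 = 5.432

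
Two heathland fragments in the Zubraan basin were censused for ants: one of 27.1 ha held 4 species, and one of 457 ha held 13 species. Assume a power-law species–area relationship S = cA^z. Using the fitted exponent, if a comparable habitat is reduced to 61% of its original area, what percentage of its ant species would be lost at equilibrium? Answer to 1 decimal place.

z = ln(13/4) / ln(457/27.1) = 1.1787 / 2.8251 = 0.4172
S_new/S_old = (A_new/A_old)^z = 0.61^0.4172 = exp(0.4172 × -0.4943) = 0.8137
Fraction lost = 1 − 0.8137 = 0.1863

18.6%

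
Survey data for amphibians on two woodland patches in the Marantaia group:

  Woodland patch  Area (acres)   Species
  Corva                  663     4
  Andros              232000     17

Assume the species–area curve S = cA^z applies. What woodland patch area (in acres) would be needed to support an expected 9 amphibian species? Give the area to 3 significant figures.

17700 acres

z = ln(17/4) / ln(232000/663) = 1.4469 / 5.8577 = 0.2470
c = 4 / 663^0.2470 = 4 / 4.977 = 0.8037
A = (9/0.8037)^(1/0.2470) ⇒ ln A = ln(11.2)/0.2470 = 9.7798
A = e^9.7798 ≈ 17672 acres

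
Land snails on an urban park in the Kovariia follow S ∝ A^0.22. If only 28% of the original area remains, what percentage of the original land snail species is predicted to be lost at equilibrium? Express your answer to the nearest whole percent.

24%

S_new/S_old = (A_new/A_old)^z = 0.28^0.22
= exp(0.22 × ln 0.28) = exp(0.22 × -1.2730) = exp(-0.2801) ≈ 0.7557
Fraction lost = 1 − 0.7557 = 0.2443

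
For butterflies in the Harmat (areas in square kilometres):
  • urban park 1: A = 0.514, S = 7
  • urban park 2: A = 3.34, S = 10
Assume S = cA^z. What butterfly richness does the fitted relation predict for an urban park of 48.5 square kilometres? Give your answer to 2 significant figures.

z = ln(10/7) / ln(3.34/0.514) = 0.3567 / 1.8715 = 0.1906
c = 7 / 0.514^0.1906 = 7 / 0.8809 = 7.947
S₃ = 7.947 × 48.5^0.1906 = 7.947 × 2.095 ≈ 16.65

17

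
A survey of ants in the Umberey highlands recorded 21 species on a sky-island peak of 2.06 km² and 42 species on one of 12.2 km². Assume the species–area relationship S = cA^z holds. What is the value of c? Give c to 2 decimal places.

15.85

z = ln(S₂/S₁) / ln(A₂/A₁) = ln(42/21) / ln(12.2/2.06) = 0.6931 / 1.7787 = 0.3897
c = S₁ / A₁^z = 21 / 2.06^0.3897 = 21 / 1.325 = 15.85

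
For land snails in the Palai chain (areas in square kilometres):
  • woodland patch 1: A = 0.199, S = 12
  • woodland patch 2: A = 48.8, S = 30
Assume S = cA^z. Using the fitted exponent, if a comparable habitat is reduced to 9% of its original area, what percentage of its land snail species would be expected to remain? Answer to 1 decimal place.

z = ln(30/12) / ln(48.8/0.199) = 0.9163 / 5.5022 = 0.1665
S_new/S_old = (A_new/A_old)^z = 0.09^0.1665 = exp(0.1665 × -2.4079) = 0.6696

67.0%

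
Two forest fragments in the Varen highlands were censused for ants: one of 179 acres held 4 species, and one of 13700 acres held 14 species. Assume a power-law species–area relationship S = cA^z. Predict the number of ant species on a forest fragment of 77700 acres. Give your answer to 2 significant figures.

23

z = ln(14/4) / ln(13700/179) = 1.2528 / 4.3378 = 0.2888
c = 4 / 179^0.2888 = 4 / 4.473 = 0.8942
S₃ = 0.8942 × 77700^0.2888 = 0.8942 × 25.84 ≈ 23.11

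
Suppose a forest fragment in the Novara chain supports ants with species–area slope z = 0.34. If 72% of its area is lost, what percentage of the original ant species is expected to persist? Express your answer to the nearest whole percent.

65%

S_new/S_old = (A_new/A_old)^z = 0.28^0.34
= exp(0.34 × ln 0.28) = exp(0.34 × -1.2730) = exp(-0.4328) ≈ 0.6487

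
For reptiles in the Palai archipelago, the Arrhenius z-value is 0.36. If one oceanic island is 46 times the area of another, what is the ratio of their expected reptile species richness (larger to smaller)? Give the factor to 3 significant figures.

S₂/S₁ = (A₂/A₁)^z = 46^0.36
ln(S₂/S₁) = 0.36 × ln 46 = 0.36 × 3.8286 = 1.3783
S₂/S₁ = e^1.3783 ≈ 3.968

3.97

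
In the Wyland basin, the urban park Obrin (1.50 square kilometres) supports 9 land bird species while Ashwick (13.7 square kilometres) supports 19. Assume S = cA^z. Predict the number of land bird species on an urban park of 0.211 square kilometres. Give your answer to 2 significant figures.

z = ln(19/9) / ln(13.7/1.5) = 0.7472 / 2.2119 = 0.3378
c = 9 / 1.5^0.3378 = 9 / 1.147 = 7.848
S₃ = 7.848 × 0.211^0.3378 = 7.848 × 0.5912 ≈ 4.64

4.6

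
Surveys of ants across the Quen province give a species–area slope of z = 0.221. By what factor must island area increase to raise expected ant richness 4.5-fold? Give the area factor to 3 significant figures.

(A₂/A₁)^0.221 = 4.5, so A₂/A₁ = 4.5^(1/0.221) = 4.5^4.525
ln(A₂/A₁) = ln 4.5 / 0.221 = 1.5041 / 0.221 = 6.8058
A₂/A₁ = e^6.8058 ≈ 903.1

903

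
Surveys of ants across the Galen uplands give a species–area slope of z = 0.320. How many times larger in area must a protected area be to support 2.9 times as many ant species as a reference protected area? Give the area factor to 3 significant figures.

27.9

(A₂/A₁)^0.32 = 2.9, so A₂/A₁ = 2.9^(1/0.32) = 2.9^3.125
ln(A₂/A₁) = ln 2.9 / 0.32 = 1.0647 / 0.32 = 3.3272
A₂/A₁ = e^3.3272 ≈ 27.86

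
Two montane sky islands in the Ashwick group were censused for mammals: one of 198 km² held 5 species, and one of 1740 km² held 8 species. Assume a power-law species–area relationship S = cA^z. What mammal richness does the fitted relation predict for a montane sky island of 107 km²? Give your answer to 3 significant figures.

z = ln(8/5) / ln(1740/198) = 0.4700 / 2.1734 = 0.2163
c = 5 / 198^0.2163 = 5 / 3.138 = 1.593
S₃ = 1.593 × 107^0.2163 = 1.593 × 2.747 ≈ 4.377

4.38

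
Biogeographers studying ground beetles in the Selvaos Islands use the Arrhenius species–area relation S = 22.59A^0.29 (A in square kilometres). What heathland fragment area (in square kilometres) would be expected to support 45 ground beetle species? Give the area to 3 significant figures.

10.8 square kilometres

45 = 22.59 × A^0.29  ⇒  A^0.29 = 45/22.59 = 1.992
ln A = ln(1.992) / 0.29 = 0.6892 / 0.29 = 2.3764
A = e^2.3764 ≈ 10.77 square kilometres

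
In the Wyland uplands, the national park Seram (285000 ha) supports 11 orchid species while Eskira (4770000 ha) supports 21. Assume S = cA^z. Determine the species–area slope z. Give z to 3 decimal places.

Taking logs: ln S = ln c + z ln A, so z = (ln S₂ − ln S₁)/(ln A₂ − ln A₁).
z = ln(21/11) / ln(4770000/285000) = ln(1.909) / ln(16.74) = 0.6466 / 2.8176 = 0.2295

0.229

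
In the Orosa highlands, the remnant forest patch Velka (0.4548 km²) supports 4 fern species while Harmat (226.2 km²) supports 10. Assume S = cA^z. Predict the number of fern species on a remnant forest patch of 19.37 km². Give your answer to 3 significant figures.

6.96

z = ln(10/4) / ln(226.2/0.4548) = 0.9163 / 6.2093 = 0.1476
c = 4 / 0.4548^0.1476 = 4 / 0.8902 = 4.493
S₃ = 4.493 × 19.37^0.1476 = 4.493 × 1.549 ≈ 6.958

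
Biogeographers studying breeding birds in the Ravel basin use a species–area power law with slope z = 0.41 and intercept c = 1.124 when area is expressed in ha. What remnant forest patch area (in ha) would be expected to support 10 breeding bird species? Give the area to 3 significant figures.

10 = 1.124 × A^0.41  ⇒  A^0.41 = 10/1.124 = 8.897
ln A = ln(8.897) / 0.41 = 2.1857 / 0.41 = 5.3310
A = e^5.3310 ≈ 206.6 ha

207 ha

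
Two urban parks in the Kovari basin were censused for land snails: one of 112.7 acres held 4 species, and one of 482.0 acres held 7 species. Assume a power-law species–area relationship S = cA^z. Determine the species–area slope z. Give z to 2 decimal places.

0.39

Taking logs: ln S = ln c + z ln A, so z = (ln S₂ − ln S₁)/(ln A₂ − ln A₁).
z = ln(7/4) / ln(482/112.7) = ln(1.75) / ln(4.277) = 0.5596 / 1.4532 = 0.3851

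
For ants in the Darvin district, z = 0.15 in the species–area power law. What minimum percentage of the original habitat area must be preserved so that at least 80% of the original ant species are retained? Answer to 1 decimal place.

Need (A_new/A_old)^0.15 = 0.8, so A_new/A_old = 0.8^(1/0.15) = 0.8^6.667
ln(A_new/A_old) = ln 0.8 / 0.15 = -0.2231 / 0.15 = -1.4876
A_new/A_old = e^-1.4876 ≈ 0.2259

22.6%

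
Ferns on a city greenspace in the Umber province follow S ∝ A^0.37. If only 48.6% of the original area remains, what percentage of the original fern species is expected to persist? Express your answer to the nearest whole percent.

77%

S_new/S_old = (A_new/A_old)^z = 0.486^0.37
= exp(0.37 × ln 0.486) = exp(0.37 × -0.7215) = exp(-0.2670) ≈ 0.7657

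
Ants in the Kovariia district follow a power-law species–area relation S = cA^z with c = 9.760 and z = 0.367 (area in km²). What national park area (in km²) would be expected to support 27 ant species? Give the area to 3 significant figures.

27 = 9.76 × A^0.367  ⇒  A^0.367 = 27/9.76 = 2.766
ln A = ln(2.766) / 0.367 = 1.0175 / 0.367 = 2.7726
A = e^2.7726 ≈ 16 km²

16.0 km²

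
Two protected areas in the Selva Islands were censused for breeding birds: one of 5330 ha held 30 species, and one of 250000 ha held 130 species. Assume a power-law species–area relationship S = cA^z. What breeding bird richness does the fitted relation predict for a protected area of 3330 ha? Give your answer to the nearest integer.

z = ln(130/30) / ln(250000/5330) = 1.4663 / 3.8481 = 0.3811
c = 30 / 5330^0.3811 = 30 / 26.31 = 1.14
S₃ = 1.14 × 3330^0.3811 = 1.14 × 21.99 ≈ 25.08

25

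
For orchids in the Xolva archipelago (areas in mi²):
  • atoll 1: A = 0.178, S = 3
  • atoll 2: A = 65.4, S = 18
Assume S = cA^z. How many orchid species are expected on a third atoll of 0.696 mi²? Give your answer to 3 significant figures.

z = ln(18/3) / ln(65.4/0.178) = 1.7918 / 5.9065 = 0.3034
c = 3 / 0.178^0.3034 = 3 / 0.5924 = 5.064
S₃ = 5.064 × 0.696^0.3034 = 5.064 × 0.8959 ≈ 4.537

4.54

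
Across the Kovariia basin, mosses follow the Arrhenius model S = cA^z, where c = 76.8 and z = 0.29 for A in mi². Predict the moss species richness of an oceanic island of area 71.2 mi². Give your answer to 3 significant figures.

S = 76.8 × 71.2^0.29
ln S = ln 76.8 + 0.29 × ln 71.2 = 4.3412 + 0.29 × 4.2655 = 5.5782
S = e^5.5782 ≈ 264.6

265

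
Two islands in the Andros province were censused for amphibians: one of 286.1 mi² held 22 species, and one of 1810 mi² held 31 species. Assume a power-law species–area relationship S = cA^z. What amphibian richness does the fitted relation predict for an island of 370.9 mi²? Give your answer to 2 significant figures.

23

z = ln(31/22) / ln(1810/286.1) = 0.3429 / 1.8447 = 0.1859
c = 22 / 286.1^0.1859 = 22 / 2.862 = 7.687
S₃ = 7.687 × 370.9^0.1859 = 7.687 × 3.004 ≈ 23.09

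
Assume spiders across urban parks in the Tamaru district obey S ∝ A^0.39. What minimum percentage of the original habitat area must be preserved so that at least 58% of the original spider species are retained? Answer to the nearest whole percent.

Need (A_new/A_old)^0.39 = 0.58, so A_new/A_old = 0.58^(1/0.39) = 0.58^2.564
ln(A_new/A_old) = ln 0.58 / 0.39 = -0.5447 / 0.39 = -1.3967
A_new/A_old = e^-1.3967 ≈ 0.2474

25%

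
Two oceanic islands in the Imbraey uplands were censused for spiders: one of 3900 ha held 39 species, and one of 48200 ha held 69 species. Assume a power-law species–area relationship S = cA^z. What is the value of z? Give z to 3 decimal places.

0.227

Taking logs: ln S = ln c + z ln A, so z = (ln S₂ − ln S₁)/(ln A₂ − ln A₁).
z = ln(69/39) / ln(48200/3900) = ln(1.769) / ln(12.36) = 0.5705 / 2.5144 = 0.2269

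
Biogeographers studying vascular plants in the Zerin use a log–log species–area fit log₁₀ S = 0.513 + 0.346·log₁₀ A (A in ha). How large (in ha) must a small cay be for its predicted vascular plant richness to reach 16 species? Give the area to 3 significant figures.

16 = 3.258 × A^0.346  ⇒  A^0.346 = 16/3.258 = 4.91
ln A = ln(4.91) / 0.346 = 1.5914 / 0.346 = 4.5993
A = e^4.5993 ≈ 99.42 ha

99.4 ha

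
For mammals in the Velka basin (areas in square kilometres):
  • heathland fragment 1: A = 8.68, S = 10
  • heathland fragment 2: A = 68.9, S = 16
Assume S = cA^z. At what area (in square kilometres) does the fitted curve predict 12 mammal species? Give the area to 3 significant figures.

19.4 square kilometres

z = ln(16/10) / ln(68.9/8.68) = 0.4700 / 2.0716 = 0.2269
c = 10 / 8.68^0.2269 = 10 / 1.633 = 6.125
A = (12/6.125)^(1/0.2269) ⇒ ln A = ln(1.959)/0.2269 = 2.9646
A = e^2.9646 ≈ 19.39 square kilometres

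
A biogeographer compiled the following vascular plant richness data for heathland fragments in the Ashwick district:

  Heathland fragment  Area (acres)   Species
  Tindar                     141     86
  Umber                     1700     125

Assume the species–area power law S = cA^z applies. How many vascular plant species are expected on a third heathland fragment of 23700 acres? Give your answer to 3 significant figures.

186

z = ln(125/86) / ln(1700/141) = 0.3740 / 2.4896 = 0.1502
c = 86 / 141^0.1502 = 86 / 2.103 = 40.89
S₃ = 40.89 × 23700^0.1502 = 40.89 × 4.541 ≈ 185.7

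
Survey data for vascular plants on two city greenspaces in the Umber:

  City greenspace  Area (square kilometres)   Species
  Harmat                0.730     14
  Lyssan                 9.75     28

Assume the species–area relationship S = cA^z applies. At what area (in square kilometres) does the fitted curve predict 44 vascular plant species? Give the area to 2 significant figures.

z = ln(28/14) / ln(9.75/0.73) = 0.6931 / 2.5920 = 0.2674
c = 14 / 0.73^0.2674 = 14 / 0.9193 = 15.23
A = (44/15.23)^(1/0.2674) ⇒ ln A = ln(2.889)/0.2674 = 3.9674
A = e^3.9674 ≈ 52.85 square kilometres

53 square kilometres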